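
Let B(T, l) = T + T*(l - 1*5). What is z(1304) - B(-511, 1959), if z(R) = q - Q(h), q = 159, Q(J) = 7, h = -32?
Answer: 999157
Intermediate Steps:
z(R) = 152 (z(R) = 159 - 1*7 = 159 - 7 = 152)
B(T, l) = T + T*(-5 + l) (B(T, l) = T + T*(l - 5) = T + T*(-5 + l))
z(1304) - B(-511, 1959) = 152 - (-511)*(-4 + 1959) = 152 - (-511)*1955 = 152 - 1*(-999005) = 152 + 999005 = 999157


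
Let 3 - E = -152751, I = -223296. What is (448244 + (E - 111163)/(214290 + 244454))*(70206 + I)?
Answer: -1430899434830565/20852 ≈ -6.8622e+10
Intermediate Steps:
E = 152754 (E = 3 - 1*(-152751) = 3 + 152751 = 152754)
(448244 + (E - 111163)/(214290 + 244454))*(70206 + I) = (448244 + (152754 - 111163)/(214290 + 244454))*(70206 - 223296) = (448244 + 41591/458744)*(-153090) = (448244 + 41591*(1/458744))*(-153090) = (448244 + 3781/41704)*(-153090) = (18693571557/41704)*(-153090) = -1430899434830565/20852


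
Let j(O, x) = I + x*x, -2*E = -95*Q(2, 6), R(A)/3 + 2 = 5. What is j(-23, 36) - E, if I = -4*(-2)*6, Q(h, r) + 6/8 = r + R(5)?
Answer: 5337/8 ≈ 667.13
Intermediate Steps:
R(A) = 9 (R(A) = -6 + 3*5 = -6 + 15 = 9)
Q(h, r) = 33/4 + r (Q(h, r) = -¾ + (r + 9) = -¾ + (9 + r) = 33/4 + r)
E = 5415/8 (E = -(-95)*(33/4 + 6)/2 = -(-95)*57/(2*4) = -½*(-5415/4) = 5415/8 ≈ 676.88)
I = 48 (I = 8*6 = 48)
j(O, x) = 48 + x² (j(O, x) = 48 + x*x = 48 + x²)
j(-23, 36) - E = (48 + 36²) - 1*5415/8 = (48 + 1296) - 5415/8 = 1344 - 5415/8 = 5337/8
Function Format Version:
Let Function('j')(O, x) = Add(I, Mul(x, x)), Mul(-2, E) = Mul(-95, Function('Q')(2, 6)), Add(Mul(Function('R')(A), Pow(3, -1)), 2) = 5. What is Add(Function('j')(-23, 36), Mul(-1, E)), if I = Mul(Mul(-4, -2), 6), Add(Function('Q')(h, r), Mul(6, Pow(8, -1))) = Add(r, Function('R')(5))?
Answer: Rational(5337, 8) ≈ 667.13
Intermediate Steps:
Function('R')(A) = 9 (Function('R')(A) = Add(-6, Mul(3, 5)) = Add(-6, 15) = 9)
Function('Q')(h, r) = Add(Rational(33, 4), r) (Function('Q')(h, r) = Add(Rational(-3, 4), Add(r, 9)) = Add(Rational(-3, 4), Add(9, r)) = Add(Rational(33, 4), r))
E = Rational(5415, 8) (E = Mul(Rational(-1, 2), Mul(-95, Add(Rational(33, 4), 6))) = Mul(Rational(-1, 2), Mul(-95, Rational(57, 4))) = Mul(Rational(-1, 2), Rational(-5415, 4)) = Rational(5415, 8) ≈ 676.88)
I = 48 (I = Mul(8, 6) = 48)
Function('j')(O, x) = Add(48, Pow(x, 2)) (Function('j')(O, x) = Add(48, Mul(x, x)) = Add(48, Pow(x, 2)))
Add(Function('j')(-23, 36), Mul(-1, E)) = Add(Add(48, Pow(36, 2)), Mul(-1, Rational(5415, 8))) = Add(Add(48, 1296), Rational(-5415, 8)) = Add(1344, Rational(-5415, 8)) = Rational(5337, 8)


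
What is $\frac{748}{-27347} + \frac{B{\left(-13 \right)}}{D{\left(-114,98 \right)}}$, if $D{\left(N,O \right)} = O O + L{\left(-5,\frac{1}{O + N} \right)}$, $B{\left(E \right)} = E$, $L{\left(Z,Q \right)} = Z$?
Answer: $- \frac{259847}{9051857} \approx -0.028706$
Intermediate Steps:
$D{\left(N,O \right)} = -5 + O^{2}$ ($D{\left(N,O \right)} = O O - 5 = O^{2} - 5 = -5 + O^{2}$)
$\frac{748}{-27347} + \frac{B{\left(-13 \right)}}{D{\left(-114,98 \right)}} = \frac{748}{-27347} - \frac{13}{-5 + 98^{2}} = 748 \left(- \frac{1}{27347}\right) - \frac{13}{-5 + 9604} = - \frac{748}{27347} - \frac{13}{9599} = - \frac{259847}{9051857}$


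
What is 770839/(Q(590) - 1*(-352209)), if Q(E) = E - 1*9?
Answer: 770839/352790 ≈ 2.1850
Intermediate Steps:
Q(E) = -9 + E (Q(E) = E - 9 = -9 + E)
770839/(Q(590) - 1*(-352209)) = 770839/((-9 + 590) - 1*(-352209)) = 770839/(581 + 352209) = 770839/352790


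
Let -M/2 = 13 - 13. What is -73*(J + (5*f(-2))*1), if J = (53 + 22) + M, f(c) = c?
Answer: -4745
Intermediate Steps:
M = 0 (M = -2*(13 - 13) = -2*0 = 0)
J = 75 (J = (53 + 22) + 0 = 75 + 0 = 75)
-73*(J + (5*f(-2))*1) = -73*(75 + (5*(-2))*1) = -73*(75 - 10*1) = -73*(75 - 10) = -73*65 = -4745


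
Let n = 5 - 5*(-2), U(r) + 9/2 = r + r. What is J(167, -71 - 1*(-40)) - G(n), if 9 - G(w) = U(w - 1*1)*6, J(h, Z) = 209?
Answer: 341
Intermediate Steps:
U(r) = -9/2 + 2*r (U(r) = -9/2 + (r + r) = -9/2 + 2*r)
n = 15 (n = 5 + 10 = 15)
G(w) = 48 - 12*w (G(w) = 9 - (-9/2 + 2*(w - 1*1))*6 = 9 - (-9/2 + 2*(w - 1))*6 = 9 - (-9/2 + 2*(-1 + w))*6 = 9 - (-9/2 + (-2 + 2*w))*6 = 9 - (-13/2 + 2*w)*6 = 9 - (-39 + 12*w) = 9 + (39 - 12*w) = 48 - 12*w)
J(167, -71 - 1*(-40)) - G(n) = 209 - (48 - 12*15) = 209 - (48 - 180) = 209 - 1*(-132) = 209 + 132 = 341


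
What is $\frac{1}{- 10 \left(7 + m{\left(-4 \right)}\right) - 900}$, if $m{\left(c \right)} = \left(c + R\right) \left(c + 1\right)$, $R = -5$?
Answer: $- \frac{1}{1240} \approx -0.00080645$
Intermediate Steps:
$m{\left(c \right)} = \left(1 + c\right) \left(-5 + c\right)$ ($m{\left(c \right)} = \left(c - 5\right) \left(c + 1\right) = \left(-5 + c\right) \left(1 + c\right) = \left(1 + c\right) \left(-5 + c\right)$)
$\frac{1}{- 10 \left(7 + m{\left(-4 \right)}\right) - 900} = \frac{1}{- 10 \left(7 - \left(-11 - 16\right)\right) - 900} = \frac{1}{- 10 \left(7 + \left(-5 + 16 + 16\right)\right) - 900} = \frac{1}{- 10 \left(7 + 27\right) - 900} = \frac{1}{\left(-10\right) 34 - 900} = \frac{1}{-340 - 900} = \frac{1}{-1240} = - \frac{1}{1240}$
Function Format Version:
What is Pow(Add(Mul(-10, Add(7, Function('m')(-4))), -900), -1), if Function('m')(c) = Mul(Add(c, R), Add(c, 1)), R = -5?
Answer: Rational(-1, 1240) ≈ -0.00080645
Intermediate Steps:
Function('m')(c) = Mul(Add(1, c), Add(-5, c)) (Function('m')(c) = Mul(Add(c, -5), Add(c, 1)) = Mul(Add(-5, c), Add(1, c)) = Mul(Add(1, c), Add(-5, c)))
Pow(Add(Mul(-10, Add(7, Function('m')(-4))), -900), -1) = Pow(Add(Mul(-10, Add(7, Add(-5, Pow(-4, 2), Mul(-4, -4)))), -900), -1) = Pow(Add(Mul(-10, Add(7, Add(-5, 16, 16))), -900), -1) = Pow(Add(Mul(-10, Add(7, 27)), -900), -1) = Pow(Add(Mul(-10, 34), -900), -1) = Pow(Add(-340, -900), -1) = Pow(-1240, -1) = Rational(-1, 1240)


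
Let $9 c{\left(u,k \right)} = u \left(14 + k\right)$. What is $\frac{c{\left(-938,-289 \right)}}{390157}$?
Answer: $\frac{257950}{3511413} \approx 0.07346$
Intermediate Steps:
$c{\left(u,k \right)} = \frac{u \left(14 + k\right)}{9}$
$\frac{c{\left(-938,-289 \right)}}{390157} = \frac{\frac{1}{9} \left(-938\right) \left(14 - 289\right)}{390157} = \frac{1}{9} \left(-938\right) \left(-275\right) \frac{1}{390157} = \frac{257950}{9} \cdot \frac{1}{390157} = \frac{257950}{3511413}$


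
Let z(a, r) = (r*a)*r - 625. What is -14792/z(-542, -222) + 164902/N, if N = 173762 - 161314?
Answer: 2202568772811/166258929872 ≈ 13.248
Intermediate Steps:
z(a, r) = -625 + a*r² (z(a, r) = (a*r)*r - 625 = a*r² - 625 = -625 + a*r²)
N = 12448
-14792/z(-542, -222) + 164902/N = -14792/(-625 - 542*(-222)²) + 164902/12448 = -14792/(-625 - 542*49284) + 164902*(1/12448) = -14792/(-625 - 26711928) + 82451/6224 = -14792/(-26712553) + 82451/6224 = -14792*(-1/26712553) + 82451/6224 = 14792/26712553 + 82451/6224 = 2202568772811/166258929872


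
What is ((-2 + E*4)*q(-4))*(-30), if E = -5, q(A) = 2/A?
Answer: -330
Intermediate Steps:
((-2 + E*4)*q(-4))*(-30) = ((-2 - 5*4)*(2/(-4)))*(-30) = ((-2 - 20)*(2*(-¼)))*(-30) = -22*(-½)*(-30) = 11*(-30) = -330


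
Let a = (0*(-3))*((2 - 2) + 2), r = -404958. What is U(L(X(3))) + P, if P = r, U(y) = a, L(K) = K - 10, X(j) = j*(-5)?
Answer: -404958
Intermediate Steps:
X(j) = -5*j
L(K) = -10 + K
a = 0 (a = 0*(0 + 2) = 0*2 = 0)
U(y) = 0
P = -404958
U(L(X(3))) + P = 0 - 404958 = -404958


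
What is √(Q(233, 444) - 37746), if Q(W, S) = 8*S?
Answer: I*√34194 ≈ 184.92*I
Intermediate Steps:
√(Q(233, 444) - 37746) = √(8*444 - 37746) = √(3552 - 37746) = √(-34194) = I*√34194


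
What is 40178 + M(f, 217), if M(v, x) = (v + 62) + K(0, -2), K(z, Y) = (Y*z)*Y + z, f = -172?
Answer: 40068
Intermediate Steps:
K(z, Y) = z + z*Y**2 (K(z, Y) = z*Y**2 + z = z + z*Y**2)
M(v, x) = 62 + v (M(v, x) = (v + 62) + 0*(1 + (-2)**2) = (62 + v) + 0*(1 + 4) = (62 + v) + 0*5 = (62 + v) + 0 = 62 + v)
40178 + M(f, 217) = 40178 + (62 - 172) = 40178 - 110 = 40068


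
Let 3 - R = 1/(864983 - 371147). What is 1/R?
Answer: 493836/1481507 ≈ 0.33333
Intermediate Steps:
R = 1481507/493836 (R = 3 - 1/(864983 - 371147) = 3 - 1/493836 = 1481507/493836 ≈ 3.0000)
1/R = 1/(1481507/493836) = 493836/1481507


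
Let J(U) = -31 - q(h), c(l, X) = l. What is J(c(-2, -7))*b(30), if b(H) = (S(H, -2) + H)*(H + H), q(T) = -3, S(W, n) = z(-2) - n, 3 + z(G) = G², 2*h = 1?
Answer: -55440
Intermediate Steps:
h = ½ (h = (½)*1 = ½ ≈ 0.50000)
z(G) = -3 + G²
S(W, n) = 1 - n (S(W, n) = (-3 + (-2)²) - n = (-3 + 4) - n = 1 - n)
b(H) = 2*H*(3 + H) (b(H) = ((1 - 1*(-2)) + H)*(H + H) = ((1 + 2) + H)*(2*H) = (3 + H)*(2*H) = 2*H*(3 + H))
J(U) = -28 (J(U) = -31 - 1*(-3) = -31 + 3 = -28)
J(c(-2, -7))*b(30) = -56*30*(3 + 30) = -56*30*33 = -28*1980 = -55440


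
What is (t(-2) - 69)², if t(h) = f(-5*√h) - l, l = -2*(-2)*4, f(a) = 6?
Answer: 6241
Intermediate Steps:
l = 16 (l = 4*4 = 16)
t(h) = -10 (t(h) = 6 - 1*16 = 6 - 16 = -10)
(t(-2) - 69)² = (-10 - 69)² = (-79)² = 6241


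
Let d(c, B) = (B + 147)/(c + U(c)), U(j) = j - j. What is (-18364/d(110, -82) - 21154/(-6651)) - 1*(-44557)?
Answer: 1165749685/86463 ≈ 13483.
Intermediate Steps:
U(j) = 0
d(c, B) = (147 + B)/c (d(c, B) = (B + 147)/(c + 0) = (147 + B)/c)
(-18364/d(110, -82) - 21154/(-6651)) - 1*(-44557) = (-18364*110/(147 - 82) - 21154/(-6651)) - 1*(-44557) = (-18364/((1/110)*65) - 21154*(-1/6651)) + 44557 = (-18364/13/22 + 21154/6651) + 44557 = (-18364*22/13 + 21154/6651) + 44557 = (-404008/13 + 21154/6651) + 44557 = -2686782206/86463 + 44557 = 1165749685/86463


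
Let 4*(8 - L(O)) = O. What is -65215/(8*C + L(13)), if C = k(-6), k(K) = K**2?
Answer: -260860/1171 ≈ -222.77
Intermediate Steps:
L(O) = 8 - O/4
C = 36 (C = (-6)**2 = 36)
-65215/(8*C + L(13)) = -65215/(8*36 + (8 - 1/4*13)) = -65215/(288 + (8 - 13/4)) = -65215/(288 + 19/4) = -65215/1171/4 = -65215*4/1171 = -260860/1171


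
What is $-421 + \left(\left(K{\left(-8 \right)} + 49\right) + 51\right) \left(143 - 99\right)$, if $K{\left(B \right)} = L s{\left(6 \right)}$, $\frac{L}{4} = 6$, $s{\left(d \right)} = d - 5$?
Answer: $5035$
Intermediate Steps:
$s{\left(d \right)} = -5 + d$
$L = 24$ ($L = 4 \cdot 6 = 24$)
$K{\left(B \right)} = 24$ ($K{\left(B \right)} = 24 \left(-5 + 6\right) = 24 \cdot 1 = 24$)
$-421 + \left(\left(K{\left(-8 \right)} + 49\right) + 51\right) \left(143 - 99\right) = -421 + \left(\left(24 + 49\right) + 51\right) \left(143 - 99\right) = -421 + \left(73 + 51\right) \left(143 - 99\right) = -421 + 124 \cdot 44 = -421 + 5456 = 5035$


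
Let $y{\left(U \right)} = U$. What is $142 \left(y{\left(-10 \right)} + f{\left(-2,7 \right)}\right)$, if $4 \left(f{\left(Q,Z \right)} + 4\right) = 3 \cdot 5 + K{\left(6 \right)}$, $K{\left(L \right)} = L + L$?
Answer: $- \frac{2059}{2} \approx -1029.5$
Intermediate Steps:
$K{\left(L \right)} = 2 L$
$f{\left(Q,Z \right)} = \frac{11}{4}$ ($f{\left(Q,Z \right)} = -4 + \frac{3 \cdot 5 + 2 \cdot 6}{4} = -4 + \frac{15 + 12}{4} = -4 + \frac{1}{4} \cdot 27 = -4 + \frac{27}{4} = \frac{11}{4}$)
$142 \left(y{\left(-10 \right)} + f{\left(-2,7 \right)}\right) = 142 \left(-10 + \frac{11}{4}\right) = 142 \left(- \frac{29}{4}\right) = - \frac{2059}{2}$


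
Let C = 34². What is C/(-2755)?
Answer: -1156/2755 ≈ -0.41960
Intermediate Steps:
C = 1156
C/(-2755) = 1156/(-2755) = 1156*(-1/2755) = -1156/2755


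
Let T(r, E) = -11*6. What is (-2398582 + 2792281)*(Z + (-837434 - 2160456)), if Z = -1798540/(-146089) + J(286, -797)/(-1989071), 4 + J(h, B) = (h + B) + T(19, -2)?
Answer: -48994573722706588558977/41511627617 ≈ -1.1803e+12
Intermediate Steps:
T(r, E) = -66
J(h, B) = -70 + B + h (J(h, B) = -4 + ((h + B) - 66) = -4 + ((B + h) - 66) = -4 + (-66 + B + h) = -70 + B + h)
Z = 511072662007/41511627617 (Z = -1798540/(-146089) + (-70 - 797 + 286)/(-1989071) = -1798540*(-1/146089) - 581*(-1/1989071) = 1798540/146089 + 83/284153 = 511072662007/41511627617 ≈ 12.312)
(-2398582 + 2792281)*(Z + (-837434 - 2160456)) = (-2398582 + 2792281)*(511072662007/41511627617 + (-837434 - 2160456)) = 393699*(511072662007/41511627617 - 2997890) = 393699*(-124446782244066123/41511627617) = -48994573722706588558977/41511627617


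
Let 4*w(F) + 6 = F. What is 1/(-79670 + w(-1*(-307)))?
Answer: -4/318379 ≈ -1.2564e-5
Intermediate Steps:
w(F) = -3/2 + F/4
1/(-79670 + w(-1*(-307))) = 1/(-79670 + (-3/2 + (-1*(-307))/4)) = 1/(-79670 + (-3/2 + (¼)*307)) = 1/(-79670 + (-3/2 + 307/4)) = 1/(-79670 + 301/4) = 1/(-318379/4) = -4/318379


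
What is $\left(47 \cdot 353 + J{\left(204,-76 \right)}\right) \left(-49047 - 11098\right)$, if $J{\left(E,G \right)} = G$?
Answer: $-993294675$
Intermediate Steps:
$\left(47 \cdot 353 + J{\left(204,-76 \right)}\right) \left(-49047 - 11098\right) = \left(47 \cdot 353 - 76\right) \left(-49047 - 11098\right) = \left(16591 - 76\right) \left(-60145\right) = 16515 \left(-60145\right) = -993294675$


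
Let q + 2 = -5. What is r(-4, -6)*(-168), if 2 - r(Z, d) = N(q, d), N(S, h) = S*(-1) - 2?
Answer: 504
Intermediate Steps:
q = -7 (q = -2 - 5 = -7)
N(S, h) = -2 - S (N(S, h) = -S - 2 = -2 - S)
r(Z, d) = -3 (r(Z, d) = 2 - (-2 - 1*(-7)) = 2 - (-2 + 7) = 2 - 1*5 = 2 - 5 = -3)
r(-4, -6)*(-168) = -3*(-168) = 504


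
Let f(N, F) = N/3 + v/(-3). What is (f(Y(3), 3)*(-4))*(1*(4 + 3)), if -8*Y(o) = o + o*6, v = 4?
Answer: 371/6 ≈ 61.833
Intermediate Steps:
Y(o) = -7*o/8 (Y(o) = -(o + o*6)/8 = -(o + 6*o)/8 = -7*o/8)
f(N, F) = -4/3 + N/3 (f(N, F) = N/3 + 4/(-3) = N*(⅓) + 4*(-⅓) = N/3 - 4/3 = -4/3 + N/3)
(f(Y(3), 3)*(-4))*(1*(4 + 3)) = ((-4/3 + (-7/8*3)/3)*(-4))*(1*(4 + 3)) = ((-4/3 + (⅓)*(-21/8))*(-4))*(1*7) = ((-4/3 - 7/8)*(-4))*7 = -53/24*(-4)*7 = (53/6)*7 = 371/6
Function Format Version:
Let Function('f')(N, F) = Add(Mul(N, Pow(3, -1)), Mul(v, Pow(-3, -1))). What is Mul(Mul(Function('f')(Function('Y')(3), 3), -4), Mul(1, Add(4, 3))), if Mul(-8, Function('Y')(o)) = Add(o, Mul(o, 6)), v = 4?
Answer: Rational(371, 6) ≈ 61.833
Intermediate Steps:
Function('Y')(o) = Mul(Rational(-7, 8), o) (Function('Y')(o) = Mul(Rational(-1, 8), Add(o, Mul(o, 6))) = Mul(Rational(-1, 8), Add(o, Mul(6, o))) = Mul(Rational(-1, 8), Mul(7, o)) = Mul(Rational(-7, 8), o))
Function('f')(N, F) = Add(Rational(-4, 3), Mul(Rational(1, 3), N)) (Function('f')(N, F) = Add(Mul(N, Pow(3, -1)), Mul(4, Pow(-3, -1))) = Add(Mul(N, Rational(1, 3)), Mul(4, Rational(-1, 3))) = Add(Mul(Rational(1, 3), N), Rational(-4, 3)) = Add(Rational(-4, 3), Mul(Rational(1, 3), N)))
Mul(Mul(Function('f')(Function('Y')(3), 3), -4), Mul(1, Add(4, 3))) = Mul(Mul(Add(Rational(-4, 3), Mul(Rational(1, 3), Mul(Rational(-7, 8), 3))), -4), Mul(1, Add(4, 3))) = Mul(Mul(Add(Rational(-4, 3), Mul(Rational(1, 3), Rational(-21, 8))), -4), Mul(1, 7)) = Mul(Mul(Add(Rational(-4, 3), Rational(-7, 8)), -4), 7) = Mul(Mul(Rational(-53, 24), -4), 7) = Mul(Rational(53, 6), 7) = Rational(371, 6)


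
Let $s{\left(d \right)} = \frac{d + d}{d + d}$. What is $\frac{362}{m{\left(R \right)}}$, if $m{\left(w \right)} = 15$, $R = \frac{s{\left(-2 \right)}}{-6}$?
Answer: $\frac{362}{15} \approx 24.133$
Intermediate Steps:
$s{\left(d \right)} = 1$ ($s{\left(d \right)} = \frac{2 d}{2 d} = 2 d \frac{1}{2 d} = 1$)
$R = - \frac{1}{6}$ ($R = 1 \frac{1}{-6} = 1 \left(- \frac{1}{6}\right) = - \frac{1}{6} \approx -0.16667$)
$\frac{362}{m{\left(R \right)}} = \frac{362}{15}$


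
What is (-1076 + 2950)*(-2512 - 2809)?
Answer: -9971554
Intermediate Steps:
(-1076 + 2950)*(-2512 - 2809) = 1874*(-5321) = -9971554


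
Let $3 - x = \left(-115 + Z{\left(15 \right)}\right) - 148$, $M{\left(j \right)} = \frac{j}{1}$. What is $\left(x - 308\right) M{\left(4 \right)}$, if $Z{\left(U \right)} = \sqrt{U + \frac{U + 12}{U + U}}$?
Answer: $-168 - \frac{2 \sqrt{1590}}{5} \approx -183.95$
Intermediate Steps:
$Z{\left(U \right)} = \sqrt{U + \frac{12 + U}{2 U}}$
$M{\left(j \right)} = j$ ($M{\left(j \right)} = j 1 = j$)
$x = 266 - \frac{\sqrt{1590}}{10}$ ($x = 3 - \left(\left(-115 + \frac{\sqrt{2 + 4 \cdot 15 + \frac{24}{15}}}{2}\right) - 148\right) = 3 - \left(\left(-115 + \frac{\sqrt{2 + 60 + 24 \cdot \frac{1}{15}}}{2}\right) - 148\right) = 3 - \left(\left(-115 + \frac{\sqrt{2 + 60 + \frac{8}{5}}}{2}\right) - 148\right) = 3 - \left(\left(-115 + \frac{\sqrt{\frac{318}{5}}}{2}\right) - 148\right) = 3 - \left(\left(-115 + \frac{\frac{1}{5} \sqrt{1590}}{2}\right) - 148\right) = 3 - \left(\left(-115 + \frac{\sqrt{1590}}{10}\right) - 148\right) = 3 - \left(-263 + \frac{\sqrt{1590}}{10}\right) = 3 + \left(263 - \frac{\sqrt{1590}}{10}\right) = 266 - \frac{\sqrt{1590}}{10} \approx 262.01$)
$\left(x - 308\right) M{\left(4 \right)} = \left(\left(266 - \frac{\sqrt{1590}}{10}\right) - 308\right) 4 = \left(-42 - \frac{\sqrt{1590}}{10}\right) 4 = -168 - \frac{2 \sqrt{1590}}{5}$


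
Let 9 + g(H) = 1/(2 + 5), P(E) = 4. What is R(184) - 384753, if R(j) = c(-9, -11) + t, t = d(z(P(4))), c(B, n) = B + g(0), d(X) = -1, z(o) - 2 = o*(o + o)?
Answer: -2693403/7 ≈ -3.8477e+5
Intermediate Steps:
g(H) = -62/7 (g(H) = -9 + 1/(2 + 5) = -9 + 1/7 = -9 + ⅐ = -62/7)
z(o) = 2 + 2*o² (z(o) = 2 + o*(o + o) = 2 + o*(2*o) = 2 + 2*o²)
c(B, n) = -62/7 + B (c(B, n) = B - 62/7 = -62/7 + B)
t = -1
R(j) = -132/7 (R(j) = (-62/7 - 9) - 1 = -125/7 - 1 = -132/7)
R(184) - 384753 = -132/7 - 384753 = -2693403/7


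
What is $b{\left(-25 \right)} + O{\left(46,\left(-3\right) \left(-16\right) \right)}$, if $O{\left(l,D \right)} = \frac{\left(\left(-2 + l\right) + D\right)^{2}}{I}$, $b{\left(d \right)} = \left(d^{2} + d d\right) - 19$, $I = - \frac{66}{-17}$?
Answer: $\frac{112567}{33} \approx 3411.1$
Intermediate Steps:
$I = \frac{66}{17}$ ($I = \left(-66\right) \left(- \frac{1}{17}\right) = \frac{66}{17} \approx 3.8824$)
$b{\left(d \right)} = -19 + 2 d^{2}$ ($b{\left(d \right)} = \left(d^{2} + d^{2}\right) - 19 = 2 d^{2} - 19 = -19 + 2 d^{2}$)
$O{\left(l,D \right)} = \frac{17 \left(-2 + D + l\right)^{2}}{66}$ ($O{\left(l,D \right)} = \frac{\left(\left(-2 + l\right) + D\right)^{2}}{\frac{66}{17}} = \left(-2 + D + l\right)^{2} \cdot \frac{17}{66} = \frac{17 \left(-2 + D + l\right)^{2}}{66}$)
$b{\left(-25 \right)} + O{\left(46,\left(-3\right) \left(-16\right) \right)} = \left(-19 + 2 \left(-25\right)^{2}\right) + \frac{17 \left(-2 - -48 + 46\right)^{2}}{66} = \left(-19 + 2 \cdot 625\right) + \frac{17 \left(-2 + 48 + 46\right)^{2}}{66} = \left(-19 + 1250\right) + \frac{17 \cdot 92^{2}}{66} = 1231 + \frac{17}{66} \cdot 8464 = 1231 + \frac{71944}{33} = \frac{112567}{33}$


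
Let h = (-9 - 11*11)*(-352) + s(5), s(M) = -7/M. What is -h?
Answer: -228793/5 ≈ -45759.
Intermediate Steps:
h = 228793/5 (h = (-9 - 11*11)*(-352) - 7/5 = (-9 - 121)*(-352) - 7*⅕ = -130*(-352) - 7/5 = 45760 - 7/5 = 228793/5 ≈ 45759.)
-h = -1*228793/5 = -228793/5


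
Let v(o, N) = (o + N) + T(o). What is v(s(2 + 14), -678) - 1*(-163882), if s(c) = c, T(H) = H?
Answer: 163236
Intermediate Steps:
v(o, N) = N + 2*o (v(o, N) = (o + N) + o = (N + o) + o = N + 2*o)
v(s(2 + 14), -678) - 1*(-163882) = (-678 + 2*(2 + 14)) - 1*(-163882) = (-678 + 2*16) + 163882 = (-678 + 32) + 163882 = -646 + 163882 = 163236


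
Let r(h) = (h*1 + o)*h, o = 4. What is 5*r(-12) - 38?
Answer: 442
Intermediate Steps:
r(h) = h*(4 + h) (r(h) = (h*1 + 4)*h = (h + 4)*h = (4 + h)*h = h*(4 + h))
5*r(-12) - 38 = 5*(-12*(4 - 12)) - 38 = 5*(-12*(-8)) - 38 = 5*96 - 38 = 480 - 38 = 442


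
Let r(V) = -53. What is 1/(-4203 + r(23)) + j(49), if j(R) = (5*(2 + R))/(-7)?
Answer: -155041/4256 ≈ -36.429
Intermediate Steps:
j(R) = -10/7 - 5*R/7 (j(R) = (10 + 5*R)*(-1/7) = -10/7 - 5*R/7)
1/(-4203 + r(23)) + j(49) = 1/(-4203 - 53) + (-10/7 - 5/7*49) = 1/(-4256) + (-10/7 - 35) = -1/4256 - 255/7 = -155041/4256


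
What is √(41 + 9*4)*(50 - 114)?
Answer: -64*√77 ≈ -561.60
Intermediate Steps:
√(41 + 9*4)*(50 - 114) = √(41 + 36)*(-64) = √77*(-64) = -64*√77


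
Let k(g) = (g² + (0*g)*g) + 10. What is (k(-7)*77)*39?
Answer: 177177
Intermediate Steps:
k(g) = 10 + g² (k(g) = (g² + 0*g) + 10 = (g² + 0) + 10 = g² + 10 = 10 + g²)
(k(-7)*77)*39 = ((10 + (-7)²)*77)*39 = ((10 + 49)*77)*39 = (59*77)*39 = 4543*39 = 177177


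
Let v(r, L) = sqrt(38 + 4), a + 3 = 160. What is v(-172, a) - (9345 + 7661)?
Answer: -17006 + sqrt(42) ≈ -17000.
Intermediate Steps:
a = 157 (a = -3 + 160 = 157)
v(r, L) = sqrt(42)
v(-172, a) - (9345 + 7661) = sqrt(42) - (9345 + 7661) = sqrt(42) - 1*17006 = sqrt(42) - 17006 = -17006 + sqrt(42)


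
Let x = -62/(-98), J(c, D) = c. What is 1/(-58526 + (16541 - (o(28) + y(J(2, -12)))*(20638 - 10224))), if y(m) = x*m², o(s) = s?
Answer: -49/17636609 ≈ -2.7783e-6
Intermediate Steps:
x = 31/49 (x = -62*(-1/98) = 31/49 ≈ 0.63265)
y(m) = 31*m²/49
1/(-58526 + (16541 - (o(28) + y(J(2, -12)))*(20638 - 10224))) = 1/(-58526 + (16541 - (28 + (31/49)*2²)*(20638 - 10224))) = 1/(-58526 + (16541 - (28 + (31/49)*4)*10414)) = 1/(-58526 + (16541 - (28 + 124/49)*10414)) = 1/(-58526 + (16541 - 1496*10414/49)) = 1/(-58526 + (16541 - 1*15579344/49)) = 1/(-58526 + (16541 - 15579344/49)) = 1/(-58526 - 14768835/49) = 1/(-17636609/49) = -49/17636609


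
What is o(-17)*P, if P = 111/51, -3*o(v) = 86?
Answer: -3182/51 ≈ -62.392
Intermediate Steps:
o(v) = -86/3 (o(v) = -⅓*86 = -86/3)
P = 37/17 (P = 111*(1/51) = 37/17 ≈ 2.1765)
o(-17)*P = -86/3*37/17 = -3182/51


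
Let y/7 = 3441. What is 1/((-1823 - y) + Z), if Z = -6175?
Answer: -1/32085 ≈ -3.1167e-5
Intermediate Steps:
y = 24087 (y = 7*3441 = 24087)
1/((-1823 - y) + Z) = 1/((-1823 - 1*24087) - 6175) = 1/((-1823 - 24087) - 6175) = 1/(-25910 - 6175) = 1/(-32085) = -1/32085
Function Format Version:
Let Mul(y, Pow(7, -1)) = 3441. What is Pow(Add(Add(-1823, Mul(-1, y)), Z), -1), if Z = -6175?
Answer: Rational(-1, 32085) ≈ -3.1167e-5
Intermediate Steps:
y = 24087 (y = Mul(7, 3441) = 24087)
Pow(Add(Add(-1823, Mul(-1, y)), Z), -1) = Pow(Add(Add(-1823, Mul(-1, 24087)), -6175), -1) = Pow(Add(Add(-1823, -24087), -6175), -1) = Pow(Add(-25910, -6175), -1) = Pow(-32085, -1) = Rational(-1, 32085)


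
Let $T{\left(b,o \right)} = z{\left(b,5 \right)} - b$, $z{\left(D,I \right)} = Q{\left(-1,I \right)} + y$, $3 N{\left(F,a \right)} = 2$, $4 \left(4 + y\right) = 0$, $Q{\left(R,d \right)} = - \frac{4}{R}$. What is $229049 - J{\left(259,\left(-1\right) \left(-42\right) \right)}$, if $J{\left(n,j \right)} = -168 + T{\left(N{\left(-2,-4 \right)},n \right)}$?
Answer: $\frac{687653}{3} \approx 2.2922 \cdot 10^{5}$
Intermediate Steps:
$y = -4$ ($y = -4 + \frac{1}{4} \cdot 0 = -4 + 0 = -4$)
$N{\left(F,a \right)} = \frac{2}{3}$ ($N{\left(F,a \right)} = \frac{1}{3} \cdot 2 = \frac{2}{3}$)
$z{\left(D,I \right)} = 0$ ($z{\left(D,I \right)} = - \frac{4}{-1} - 4 = \left(-4\right) \left(-1\right) - 4 = 4 - 4 = 0$)
$T{\left(b,o \right)} = - b$ ($T{\left(b,o \right)} = 0 - b = - b$)
$J{\left(n,j \right)} = - \frac{506}{3}$ ($J{\left(n,j \right)} = -168 - \frac{2}{3} = - \frac{506}{3}$)
$229049 - J{\left(259,\left(-1\right) \left(-42\right) \right)} = 229049 - - \frac{506}{3} = 229049 + \frac{506}{3} = \frac{687653}{3}$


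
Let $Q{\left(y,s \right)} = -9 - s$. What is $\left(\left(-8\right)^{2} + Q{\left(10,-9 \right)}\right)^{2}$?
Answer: $4096$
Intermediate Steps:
$\left(\left(-8\right)^{2} + Q{\left(10,-9 \right)}\right)^{2} = \left(\left(-8\right)^{2} - 0\right)^{2} = \left(64 + \left(-9 + 9\right)\right)^{2} = \left(64 + 0\right)^{2} = 64^{2} = 4096$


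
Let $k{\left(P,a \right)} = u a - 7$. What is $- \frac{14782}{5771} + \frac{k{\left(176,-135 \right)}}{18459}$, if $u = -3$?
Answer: $- \frac{270564080}{106526889} \approx -2.5399$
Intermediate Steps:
$k{\left(P,a \right)} = -7 - 3 a$ ($k{\left(P,a \right)} = - 3 a - 7 = -7 - 3 a$)
$- \frac{14782}{5771} + \frac{k{\left(176,-135 \right)}}{18459} = - \frac{14782}{5771} + \frac{-7 - -405}{18459} = \left(-14782\right) \frac{1}{5771} + \left(-7 + 405\right) \frac{1}{18459} = - \frac{14782}{5771} + 398 \cdot \frac{1}{18459} = - \frac{14782}{5771} + \frac{398}{18459} = - \frac{270564080}{106526889}$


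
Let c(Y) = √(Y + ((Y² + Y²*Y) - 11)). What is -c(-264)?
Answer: -I*√18330323 ≈ -4281.4*I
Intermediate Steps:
c(Y) = √(-11 + Y + Y² + Y³) (c(Y) = √(Y + ((Y² + Y³) - 11)) = √(Y + (-11 + Y² + Y³)) = √(-11 + Y + Y² + Y³))
-c(-264) = -√(-11 - 264 + (-264)² + (-264)³) = -√(-11 - 264 + 69696 - 18399744) = -√(-18330323) = -I*√18330323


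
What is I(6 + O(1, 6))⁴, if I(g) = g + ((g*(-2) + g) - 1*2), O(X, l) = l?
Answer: 16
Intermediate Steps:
I(g) = -2 (I(g) = g + ((-2*g + g) - 2) = g + (-g - 2) = g + (-2 - g) = -2)
I(6 + O(1, 6))⁴ = (-2)⁴ = 16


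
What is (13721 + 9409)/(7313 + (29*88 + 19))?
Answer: 11565/4942 ≈ 2.3401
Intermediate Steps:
(13721 + 9409)/(7313 + (29*88 + 19)) = 23130/(7313 + (2552 + 19)) = 23130/(7313 + 2571) = 23130/9884 = 23130*(1/9884) = 11565/4942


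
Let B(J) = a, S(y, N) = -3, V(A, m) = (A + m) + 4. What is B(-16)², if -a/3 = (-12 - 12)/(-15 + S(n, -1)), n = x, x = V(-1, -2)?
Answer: 16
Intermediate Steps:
V(A, m) = 4 + A + m
x = 1 (x = 4 - 1 - 2 = 1)
n = 1
a = -4 (a = -3*(-12 - 12)/(-15 - 3) = -(-72)/(-18) = -(-72)*(-1)/18 = -3*4/3 = -4)
B(J) = -4
B(-16)² = (-4)² = 16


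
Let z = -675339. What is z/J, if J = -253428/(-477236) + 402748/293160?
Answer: -5905269980840790/16656299813 ≈ -3.5454e+5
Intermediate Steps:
J = 16656299813/8744156610 (J = -253428*(-1/477236) + 402748*(1/293160) = 63357/119309 + 100687/73290 = 16656299813/8744156610 ≈ 1.9049)
z/J = -675339/16656299813/8744156610 = -675339*8744156610/16656299813 = -5905269980840790/16656299813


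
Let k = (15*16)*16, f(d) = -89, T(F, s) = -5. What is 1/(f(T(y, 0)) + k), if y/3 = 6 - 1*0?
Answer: 1/3751 ≈ 0.00026660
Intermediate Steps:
y = 18 (y = 3*(6 - 1*0) = 3*(6 + 0) = 3*6 = 18)
k = 3840 (k = 240*16 = 3840)
1/(f(T(y, 0)) + k) = 1/(-89 + 3840) = 1/3751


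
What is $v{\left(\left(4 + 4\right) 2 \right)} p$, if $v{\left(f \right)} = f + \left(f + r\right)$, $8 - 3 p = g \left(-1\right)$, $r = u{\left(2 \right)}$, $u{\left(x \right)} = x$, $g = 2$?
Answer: $\frac{340}{3} \approx 113.33$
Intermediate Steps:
$r = 2$
$p = \frac{10}{3}$ ($p = \frac{8}{3} - \frac{2 \left(-1\right)}{3} = \frac{8}{3} - - \frac{2}{3} = \frac{8}{3} + \frac{2}{3} = \frac{10}{3} \approx 3.3333$)
$v{\left(f \right)} = 2 + 2 f$ ($v{\left(f \right)} = f + \left(f + 2\right) = f + \left(2 + f\right) = 2 + 2 f$)
$v{\left(\left(4 + 4\right) 2 \right)} p = \left(2 + 2 \left(4 + 4\right) 2\right) \frac{10}{3} = \left(2 + 2 \cdot 8 \cdot 2\right) \frac{10}{3} = \left(2 + 2 \cdot 16\right) \frac{10}{3} = \left(2 + 32\right) \frac{10}{3} = 34 \cdot \frac{10}{3} = \frac{340}{3}$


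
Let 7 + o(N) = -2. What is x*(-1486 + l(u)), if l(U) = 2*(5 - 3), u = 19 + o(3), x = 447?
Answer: -662454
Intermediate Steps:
o(N) = -9 (o(N) = -7 - 2 = -9)
u = 10 (u = 19 - 9 = 10)
l(U) = 4 (l(U) = 2*2 = 4)
x*(-1486 + l(u)) = 447*(-1486 + 4) = 447*(-1482) = -662454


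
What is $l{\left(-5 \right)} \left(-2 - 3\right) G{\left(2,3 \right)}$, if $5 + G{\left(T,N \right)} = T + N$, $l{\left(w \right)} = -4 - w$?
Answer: $0$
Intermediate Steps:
$G{\left(T,N \right)} = -5 + N + T$ ($G{\left(T,N \right)} = -5 + \left(T + N\right) = -5 + \left(N + T\right) = -5 + N + T$)
$l{\left(-5 \right)} \left(-2 - 3\right) G{\left(2,3 \right)} = \left(-4 - -5\right) \left(-2 - 3\right) \left(-5 + 3 + 2\right) = \left(-4 + 5\right) \left(-5\right) 0 = 1 \left(-5\right) 0 = \left(-5\right) 0 = 0$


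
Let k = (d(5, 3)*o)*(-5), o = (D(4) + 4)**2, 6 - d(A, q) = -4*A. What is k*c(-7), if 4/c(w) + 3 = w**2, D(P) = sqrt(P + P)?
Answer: -6240/23 - 4160*sqrt(2)/23 ≈ -527.09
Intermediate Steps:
d(A, q) = 6 + 4*A (d(A, q) = 6 - (-4)*A = 6 + 4*A)
D(P) = sqrt(2)*sqrt(P) (D(P) = sqrt(2*P) = sqrt(2)*sqrt(P))
c(w) = 4/(-3 + w**2)
o = (4 + 2*sqrt(2))**2 (o = (sqrt(2)*sqrt(4) + 4)**2 = (sqrt(2)*2 + 4)**2 = (2*sqrt(2) + 4)**2 = (4 + 2*sqrt(2))**2 ≈ 46.627)
k = -3120 - 2080*sqrt(2) (k = ((6 + 4*5)*(24 + 16*sqrt(2)))*(-5) = ((6 + 20)*(24 + 16*sqrt(2)))*(-5) = (26*(24 + 16*sqrt(2)))*(-5) = (624 + 416*sqrt(2))*(-5) = -3120 - 2080*sqrt(2) ≈ -6061.6)
k*c(-7) = (-3120 - 2080*sqrt(2))*(4/(-3 + (-7)**2)) = (-3120 - 2080*sqrt(2))*(4/(-3 + 49)) = (-3120 - 2080*sqrt(2))*(4/46) = (-3120 - 2080*sqrt(2))*(4*(1/46)) = (-3120 - 2080*sqrt(2))*(2/23) = -6240/23 - 4160*sqrt(2)/23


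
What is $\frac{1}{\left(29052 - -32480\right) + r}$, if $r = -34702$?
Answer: $\frac{1}{26830} \approx 3.7272 \cdot 10^{-5}$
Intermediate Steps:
$\frac{1}{\left(29052 - -32480\right) + r} = \frac{1}{\left(29052 - -32480\right) - 34702} = \frac{1}{\left(29052 + 32480\right) - 34702} = \frac{1}{61532 - 34702} = \frac{1}{26830}$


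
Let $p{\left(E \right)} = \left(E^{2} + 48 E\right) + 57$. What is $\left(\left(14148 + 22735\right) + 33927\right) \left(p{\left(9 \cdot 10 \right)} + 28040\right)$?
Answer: $2869008770$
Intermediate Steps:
$p{\left(E \right)} = 57 + E^{2} + 48 E$
$\left(\left(14148 + 22735\right) + 33927\right) \left(p{\left(9 \cdot 10 \right)} + 28040\right) = \left(\left(14148 + 22735\right) + 33927\right) \left(\left(57 + \left(9 \cdot 10\right)^{2} + 48 \cdot 9 \cdot 10\right) + 28040\right) = \left(36883 + 33927\right) \left(\left(57 + 90^{2} + 48 \cdot 90\right) + 28040\right) = 70810 \left(\left(57 + 8100 + 4320\right) + 28040\right) = 70810 \left(12477 + 28040\right) = 70810 \cdot 40517 = 2869008770$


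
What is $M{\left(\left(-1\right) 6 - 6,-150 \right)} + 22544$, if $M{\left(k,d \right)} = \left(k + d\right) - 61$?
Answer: $22321$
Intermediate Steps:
$M{\left(k,d \right)} = -61 + d + k$ ($M{\left(k,d \right)} = \left(d + k\right) - 61 = -61 + d + k$)
$M{\left(\left(-1\right) 6 - 6,-150 \right)} + 22544 = \left(-61 - 150 - 12\right) + 22544 = -223 + 22544 = 22321$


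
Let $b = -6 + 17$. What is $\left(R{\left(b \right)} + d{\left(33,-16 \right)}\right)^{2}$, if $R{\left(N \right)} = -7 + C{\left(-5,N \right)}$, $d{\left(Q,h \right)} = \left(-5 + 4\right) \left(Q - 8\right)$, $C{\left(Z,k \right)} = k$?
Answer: $441$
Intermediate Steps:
$d{\left(Q,h \right)} = 8 - Q$ ($d{\left(Q,h \right)} = - (-8 + Q) = 8 - Q$)
$b = 11$
$R{\left(N \right)} = -7 + N$
$\left(R{\left(b \right)} + d{\left(33,-16 \right)}\right)^{2} = \left(\left(-7 + 11\right) + \left(8 - 33\right)\right)^{2} = \left(4 + \left(8 - 33\right)\right)^{2} = \left(4 - 25\right)^{2} = \left(-21\right)^{2} = 441$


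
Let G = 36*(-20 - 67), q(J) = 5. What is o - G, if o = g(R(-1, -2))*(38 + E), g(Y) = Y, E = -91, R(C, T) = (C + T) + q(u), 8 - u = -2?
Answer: 3026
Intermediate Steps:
u = 10 (u = 8 - 1*(-2) = 8 + 2 = 10)
R(C, T) = 5 + C + T (R(C, T) = (C + T) + 5 = 5 + C + T)
o = -106 (o = (5 - 1 - 2)*(38 - 91) = 2*(-53) = -106)
G = -3132 (G = 36*(-87) = -3132)
o - G = -106 - 1*(-3132) = -106 + 3132 = 3026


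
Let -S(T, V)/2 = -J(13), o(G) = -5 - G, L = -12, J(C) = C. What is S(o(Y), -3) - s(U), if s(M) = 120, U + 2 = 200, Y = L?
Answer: -94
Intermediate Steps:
Y = -12
S(T, V) = 26 (S(T, V) = -(-2)*13 = -2*(-13) = 26)
U = 198 (U = -2 + 200 = 198)
S(o(Y), -3) - s(U) = 26 - 1*120 = 26 - 120 = -94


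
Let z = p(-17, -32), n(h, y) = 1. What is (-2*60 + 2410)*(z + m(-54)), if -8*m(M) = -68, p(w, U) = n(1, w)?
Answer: 21755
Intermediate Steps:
p(w, U) = 1
m(M) = 17/2 (m(M) = -1/8*(-68) = 17/2)
z = 1
(-2*60 + 2410)*(z + m(-54)) = (-2*60 + 2410)*(1 + 17/2) = (-120 + 2410)*(19/2) = 2290*(19/2) = 21755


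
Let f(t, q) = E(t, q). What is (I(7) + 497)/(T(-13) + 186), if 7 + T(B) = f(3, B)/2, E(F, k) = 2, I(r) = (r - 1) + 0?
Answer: 503/180 ≈ 2.7944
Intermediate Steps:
I(r) = -1 + r (I(r) = (-1 + r) + 0 = -1 + r)
f(t, q) = 2
T(B) = -6 (T(B) = -7 + 2/2 = -7 + 2*(½) = -7 + 1 = -6)
(I(7) + 497)/(T(-13) + 186) = ((-1 + 7) + 497)/(-6 + 186) = (6 + 497)/180 = 503*(1/180) = 503/180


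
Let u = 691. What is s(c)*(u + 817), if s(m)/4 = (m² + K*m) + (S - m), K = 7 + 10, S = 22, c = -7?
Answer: -247312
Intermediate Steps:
K = 17
s(m) = 88 + 4*m² + 64*m (s(m) = 4*((m² + 17*m) + (22 - m)) = 4*(22 + m² + 16*m) = 88 + 4*m² + 64*m)
s(c)*(u + 817) = (88 + 4*(-7)² + 64*(-7))*(691 + 817) = (88 + 4*49 - 448)*1508 = (88 + 196 - 448)*1508 = -164*1508 = -247312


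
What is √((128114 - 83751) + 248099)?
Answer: √292462 ≈ 540.80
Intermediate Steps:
√((128114 - 83751) + 248099) = √(44363 + 248099) = √292462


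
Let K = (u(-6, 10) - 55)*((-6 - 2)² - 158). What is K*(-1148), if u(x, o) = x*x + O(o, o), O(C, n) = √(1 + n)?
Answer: -2050328 + 107912*√11 ≈ -1.6924e+6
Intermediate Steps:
u(x, o) = x² + √(1 + o) (u(x, o) = x*x + √(1 + o) = x² + √(1 + o))
K = 1786 - 94*√11 (K = (((-6)² + √(1 + 10)) - 55)*((-6 - 2)² - 158) = ((36 + √11) - 55)*((-8)² - 158) = (-19 + √11)*(64 - 158) = (-19 + √11)*(-94) = 1786 - 94*√11 ≈ 1474.2)
K*(-1148) = (1786 - 94*√11)*(-1148) = -2050328 + 107912*√11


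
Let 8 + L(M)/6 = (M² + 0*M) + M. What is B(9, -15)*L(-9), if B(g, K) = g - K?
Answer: 9216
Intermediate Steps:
L(M) = -48 + 6*M + 6*M² (L(M) = -48 + 6*((M² + 0*M) + M) = -48 + 6*((M² + 0) + M) = -48 + 6*(M² + M) = -48 + 6*(M + M²) = -48 + (6*M + 6*M²) = -48 + 6*M + 6*M²)
B(9, -15)*L(-9) = (9 - 1*(-15))*(-48 + 6*(-9) + 6*(-9)²) = (9 + 15)*(-48 - 54 + 6*81) = 24*(-48 - 54 + 486) = 24*384 = 9216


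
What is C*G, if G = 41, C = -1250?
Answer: -51250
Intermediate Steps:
C*G = -1250*41 = -51250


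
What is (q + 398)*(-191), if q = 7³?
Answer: -141531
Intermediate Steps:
q = 343
(q + 398)*(-191) = (343 + 398)*(-191) = 741*(-191) = -141531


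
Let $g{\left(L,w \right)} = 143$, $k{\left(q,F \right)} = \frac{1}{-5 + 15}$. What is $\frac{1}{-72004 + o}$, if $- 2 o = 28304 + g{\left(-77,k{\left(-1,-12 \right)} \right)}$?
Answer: $- \frac{2}{172455} \approx -1.1597 \cdot 10^{-5}$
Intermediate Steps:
$k{\left(q,F \right)} = \frac{1}{10}$
$o = - \frac{28447}{2}$ ($o = - \frac{28304 + 143}{2} = \left(- \frac{1}{2}\right) 28447 = - \frac{28447}{2} \approx -14224.0$)
$\frac{1}{-72004 + o} = \frac{1}{-72004 - \frac{28447}{2}} = \frac{1}{- \frac{172455}{2}} = - \frac{2}{172455}$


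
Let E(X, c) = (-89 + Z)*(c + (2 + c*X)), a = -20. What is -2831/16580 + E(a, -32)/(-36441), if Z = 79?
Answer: -2026471/604191780 ≈ -0.0033540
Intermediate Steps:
E(X, c) = -20 - 10*c - 10*X*c (E(X, c) = (-89 + 79)*(c + (2 + c*X)) = -10*(c + (2 + X*c)) = -10*(2 + c + X*c) = -20 - 10*c - 10*X*c)
-2831/16580 + E(a, -32)/(-36441) = -2831/16580 + (-20 - 10*(-32) - 10*(-20)*(-32))/(-36441) = -2831*1/16580 + (-20 + 320 - 6400)*(-1/36441) = -2831/16580 - 6100*(-1/36441) = -2831/16580 + 6100/36441 = -2026471/604191780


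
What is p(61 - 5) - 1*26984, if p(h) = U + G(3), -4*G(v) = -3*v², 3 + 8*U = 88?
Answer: -215733/8 ≈ -26967.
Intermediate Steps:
U = 85/8 (U = -3/8 + (⅛)*88 = -3/8 + 11 = 85/8 ≈ 10.625)
G(v) = 3*v²/4 (G(v) = -(-3)*v²/4 = 3*v²/4)
p(h) = 139/8 (p(h) = 85/8 + (¾)*3² = 85/8 + (¾)*9 = 85/8 + 27/4 = 139/8)
p(61 - 5) - 1*26984 = 139/8 - 1*26984 = 139/8 - 26984 = -215733/8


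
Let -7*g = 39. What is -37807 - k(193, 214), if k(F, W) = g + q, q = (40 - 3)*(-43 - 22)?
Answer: -247775/7 ≈ -35396.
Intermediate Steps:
q = -2405 (q = 37*(-65) = -2405)
g = -39/7 (g = -⅐*39 = -39/7 ≈ -5.5714)
k(F, W) = -16874/7 (k(F, W) = -39/7 - 2405 = -16874/7)
-37807 - k(193, 214) = -37807 - 1*(-16874/7) = -37807 + 16874/7 = -247775/7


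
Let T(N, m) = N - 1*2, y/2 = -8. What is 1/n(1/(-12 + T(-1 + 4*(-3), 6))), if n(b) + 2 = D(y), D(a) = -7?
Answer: -⅑ ≈ -0.11111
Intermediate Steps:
y = -16 (y = 2*(-8) = -16)
T(N, m) = -2 + N (T(N, m) = N - 2 = -2 + N)
n(b) = -9 (n(b) = -2 - 7 = -9)
1/n(1/(-12 + T(-1 + 4*(-3), 6))) = 1/(-9) = -⅑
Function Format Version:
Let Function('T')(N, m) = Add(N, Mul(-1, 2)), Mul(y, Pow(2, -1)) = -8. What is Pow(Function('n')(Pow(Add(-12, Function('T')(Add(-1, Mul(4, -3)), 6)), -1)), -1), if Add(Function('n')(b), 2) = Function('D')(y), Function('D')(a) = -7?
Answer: Rational(-1, 9) ≈ -0.11111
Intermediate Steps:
y = -16 (y = Mul(2, -8) = -16)
Function('T')(N, m) = Add(-2, N) (Function('T')(N, m) = Add(N, -2) = Add(-2, N))
Function('n')(b) = -9 (Function('n')(b) = Add(-2, -7) = -9)
Pow(Function('n')(Pow(Add(-12, Function('T')(Add(-1, Mul(4, -3)), 6)), -1)), -1) = Pow(-9, -1) = Rational(-1, 9)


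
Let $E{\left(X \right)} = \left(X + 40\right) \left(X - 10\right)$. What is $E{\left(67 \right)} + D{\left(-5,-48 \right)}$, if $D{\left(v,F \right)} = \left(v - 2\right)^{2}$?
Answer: $6148$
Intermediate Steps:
$E{\left(X \right)} = \left(-10 + X\right) \left(40 + X\right)$ ($E{\left(X \right)} = \left(40 + X\right) \left(-10 + X\right) = \left(-10 + X\right) \left(40 + X\right)$)
$D{\left(v,F \right)} = \left(-2 + v\right)^{2}$
$E{\left(67 \right)} + D{\left(-5,-48 \right)} = \left(-400 + 67^{2} + 30 \cdot 67\right) + \left(-2 - 5\right)^{2} = \left(-400 + 4489 + 2010\right) + \left(-7\right)^{2} = 6099 + 49 = 6148$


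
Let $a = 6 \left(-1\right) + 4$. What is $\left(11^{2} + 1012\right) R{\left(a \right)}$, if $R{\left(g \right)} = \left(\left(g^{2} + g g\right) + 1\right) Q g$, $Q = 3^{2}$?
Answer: $-183546$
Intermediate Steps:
$a = -2$ ($a = -6 + 4 = -2$)
$Q = 9$
$R{\left(g \right)} = g \left(9 + 18 g^{2}\right)$ ($R{\left(g \right)} = \left(\left(g^{2} + g g\right) + 1\right) 9 g = \left(\left(g^{2} + g^{2}\right) + 1\right) 9 g = \left(2 g^{2} + 1\right) 9 g = \left(1 + 2 g^{2}\right) 9 g = \left(9 + 18 g^{2}\right) g = g \left(9 + 18 g^{2}\right)$)
$\left(11^{2} + 1012\right) R{\left(a \right)} = \left(11^{2} + 1012\right) \left(9 \left(-2\right) + 18 \left(-2\right)^{3}\right) = \left(121 + 1012\right) \left(-18 + 18 \left(-8\right)\right) = 1133 \left(-18 - 144\right) = 1133 \left(-162\right) = -183546$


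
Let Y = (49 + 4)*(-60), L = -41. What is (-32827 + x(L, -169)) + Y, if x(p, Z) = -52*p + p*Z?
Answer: -26946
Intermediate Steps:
x(p, Z) = -52*p + Z*p
Y = -3180 (Y = 53*(-60) = -3180)
(-32827 + x(L, -169)) + Y = (-32827 - 41*(-52 - 169)) - 3180 = (-32827 - 41*(-221)) - 3180 = (-32827 + 9061) - 3180 = -23766 - 3180 = -26946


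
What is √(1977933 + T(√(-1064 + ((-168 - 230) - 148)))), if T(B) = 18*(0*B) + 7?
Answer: 2*√494485 ≈ 1406.4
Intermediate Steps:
T(B) = 7 (T(B) = 18*0 + 7 = 0 + 7 = 7)
√(1977933 + T(√(-1064 + ((-168 - 230) - 148)))) = √(1977933 + 7) = √1977940 = 2*√494485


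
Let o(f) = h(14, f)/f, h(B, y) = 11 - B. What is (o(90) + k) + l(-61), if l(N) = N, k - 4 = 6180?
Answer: 183689/30 ≈ 6123.0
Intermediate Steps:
k = 6184 (k = 4 + 6180 = 6184)
o(f) = -3/f (o(f) = (11 - 1*14)/f = (11 - 14)/f = -3/f)
(o(90) + k) + l(-61) = (-3/90 + 6184) - 61 = (-3*1/90 + 6184) - 61 = (-1/30 + 6184) - 61 = 185519/30 - 61 = 183689/30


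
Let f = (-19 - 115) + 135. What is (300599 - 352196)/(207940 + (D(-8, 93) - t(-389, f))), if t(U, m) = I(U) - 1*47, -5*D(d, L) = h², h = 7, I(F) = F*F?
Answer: -85995/94427 ≈ -0.91070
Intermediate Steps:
I(F) = F²
f = 1 (f = -134 + 135 = 1)
D(d, L) = -49/5 (D(d, L) = -⅕*7² = -⅕*49 = -49/5)
t(U, m) = -47 + U² (t(U, m) = U² - 1*47 = U² - 47 = -47 + U²)
(300599 - 352196)/(207940 + (D(-8, 93) - t(-389, f))) = (300599 - 352196)/(207940 + (-49/5 - (-47 + (-389)²))) = -51597/(207940 + (-49/5 - (-47 + 151321))) = -51597/(207940 + (-49/5 - 1*151274)) = -51597/(207940 + (-49/5 - 151274)) = -51597/(207940 - 756419/5) = -51597/283281/5 = -51597*5/283281 = -85995/94427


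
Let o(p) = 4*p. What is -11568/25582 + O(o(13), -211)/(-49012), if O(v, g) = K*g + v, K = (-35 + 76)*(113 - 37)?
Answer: 2031406244/156728123 ≈ 12.961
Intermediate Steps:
K = 3116 (K = 41*76 = 3116)
O(v, g) = v + 3116*g (O(v, g) = 3116*g + v = v + 3116*g)
-11568/25582 + O(o(13), -211)/(-49012) = -11568/25582 + (4*13 + 3116*(-211))/(-49012) = -11568*1/25582 + (52 - 657476)*(-1/49012) = -5784/12791 - 657424*(-1/49012) = -5784/12791 + 164356/12253 = 2031406244/156728123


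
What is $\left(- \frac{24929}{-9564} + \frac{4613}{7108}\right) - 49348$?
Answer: $- \frac{209656295707}{4248807} \approx -49345.0$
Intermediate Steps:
$\left(- \frac{24929}{-9564} + \frac{4613}{7108}\right) - 49348 = \left(\left(-24929\right) \left(- \frac{1}{9564}\right) + 4613 \cdot \frac{1}{7108}\right) - 49348 = \left(\frac{24929}{9564} + \frac{4613}{7108}\right) - 49348 = \frac{13832129}{4248807} - 49348 = - \frac{209656295707}{4248807}$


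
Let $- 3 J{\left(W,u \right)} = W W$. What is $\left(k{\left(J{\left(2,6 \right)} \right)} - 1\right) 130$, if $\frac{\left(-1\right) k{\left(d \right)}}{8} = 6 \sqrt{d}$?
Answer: $-130 - 4160 i \sqrt{3} \approx -130.0 - 7205.3 i$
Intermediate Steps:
$J{\left(W,u \right)} = - \frac{W^{2}}{3}$ ($J{\left(W,u \right)} = - \frac{W W}{3} = - \frac{W^{2}}{3}$)
$k{\left(d \right)} = - 48 \sqrt{d}$ ($k{\left(d \right)} = - 8 \cdot 6 \sqrt{d} = - 48 \sqrt{d}$)
$\left(k{\left(J{\left(2,6 \right)} \right)} - 1\right) 130 = \left(- 48 \sqrt{- \frac{2^{2}}{3}} - 1\right) 130 = \left(- 48 \sqrt{\left(- \frac{1}{3}\right) 4} - 1\right) 130 = \left(- 48 \sqrt{- \frac{4}{3}} - 1\right) 130 = \left(- 48 \frac{2 i \sqrt{3}}{3} - 1\right) 130 = \left(- 32 i \sqrt{3} - 1\right) 130 = \left(-1 - 32 i \sqrt{3}\right) 130 = -130 - 4160 i \sqrt{3}$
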